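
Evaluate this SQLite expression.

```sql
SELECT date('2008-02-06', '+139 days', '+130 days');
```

2008-11-01

Applying '+139 days' to 2008-02-06: counting 139 days forward gives 2008-06-24.
Applying '+130 days' to 2008-06-24: counting 130 days forward gives 2008-11-01.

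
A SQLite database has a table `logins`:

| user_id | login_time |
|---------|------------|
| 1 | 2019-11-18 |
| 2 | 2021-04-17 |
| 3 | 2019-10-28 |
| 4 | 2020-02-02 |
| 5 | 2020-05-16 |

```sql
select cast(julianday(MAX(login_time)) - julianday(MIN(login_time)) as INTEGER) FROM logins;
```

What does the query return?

MIN = 2019-10-28, MAX = 2021-04-17.
3 days remain in October 2019 after the 28th (31 − 28).
Full months from November 2019 through March 2021 contribute their day counts.
Then 17 days into April 2021.
Total: 3 + 30 + 31 + 31 + 29 + 31 + 30 + 31 + 30 + 31 + 31 + 30 + 31 + 30 + 31 + 31 + 28 + 31 + 17 = 537.

537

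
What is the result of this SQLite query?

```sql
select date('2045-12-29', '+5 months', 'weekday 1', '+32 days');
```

Adding +5 months to 2045-12-29 gives 2046-05-29.
`weekday 1` advances to the next Monday; 2046-05-29 is a Tuesday, so it moves forward to 2046-06-04.
June 2046 has 30 days; 26 remain after the 4th, so 27 days reach 2046-07-01.
Advancing 5 more days within July lands on 2046-07-06.

2046-07-06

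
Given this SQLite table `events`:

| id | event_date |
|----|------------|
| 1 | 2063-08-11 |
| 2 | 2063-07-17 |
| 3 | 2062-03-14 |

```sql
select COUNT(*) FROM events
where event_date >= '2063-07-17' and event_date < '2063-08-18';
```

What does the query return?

Rows in [2063-07-17, 2063-08-18): 2063-08-11, 2063-07-17 → 2 rows.

2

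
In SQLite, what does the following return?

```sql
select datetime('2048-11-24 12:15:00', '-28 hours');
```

-28 hours from 2048-11-24 12:15:00 is 2048-11-23 08:15:00 (crosses midnight).

2048-11-23 08:15:00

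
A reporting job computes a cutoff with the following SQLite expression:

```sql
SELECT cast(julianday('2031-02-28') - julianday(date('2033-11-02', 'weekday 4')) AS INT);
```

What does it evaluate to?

-979

`weekday 4` advances to the next Thursday; 2033-11-02 is a Wednesday, so it moves forward to 2033-11-03.
0 days remain in February 2031 after the 28th (28 − 28).
Full months from March 2031 through October 2033 contribute their day counts.
Then 3 days into November 2033.
Total: 0 + 31 + 30 + 31 + 30 + 31 + 31 + 30 + 31 + 30 + 31 + 31 + 29 + 31 + 30 + 31 + 30 + 31 + 31 + 30 + 31 + 30 + 31 + 31 + 28 + 31 + 30 + 31 + 30 + 31 + 31 + 30 + 31 + 3 = 979.
The subtraction is earlier − later, so the result is −979 → -979.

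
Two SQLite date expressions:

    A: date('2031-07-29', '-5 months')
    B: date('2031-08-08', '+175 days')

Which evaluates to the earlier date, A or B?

A

A = 2031-03-01.
B = 2032-01-30.
A is earlier.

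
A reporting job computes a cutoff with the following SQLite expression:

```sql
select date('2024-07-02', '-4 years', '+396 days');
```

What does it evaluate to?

Adding -4 years to 2024-07-02 gives 2020-07-02.
Applying '+396 days' to 2020-07-02: counting 396 days forward gives 2021-08-02.

2021-08-02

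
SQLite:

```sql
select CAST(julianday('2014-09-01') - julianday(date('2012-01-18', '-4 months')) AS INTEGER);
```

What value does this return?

1079

Adding -4 months to 2012-01-18 gives 2011-09-18.
12 days remain in September 2011 after the 18th (30 − 18).
Full months from October 2011 through August 2014 contribute their day counts.
Then 1 day into September 2014.
Total: 12 + 31 + 30 + 31 + 31 + 29 + 31 + 30 + 31 + 30 + 31 + 31 + 30 + 31 + 30 + 31 + 31 + 28 + 31 + 30 + 31 + 30 + 31 + 31 + 30 + 31 + 30 + 31 + 31 + 28 + 31 + 30 + 31 + 30 + 31 + 31 + 1 = 1079.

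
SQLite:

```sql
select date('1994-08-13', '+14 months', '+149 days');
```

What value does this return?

1996-03-10

Adding +14 months to 1994-08-13 gives 1995-10-13.
Applying '+149 days' to 1995-10-13: counting 149 days forward gives 1996-03-10.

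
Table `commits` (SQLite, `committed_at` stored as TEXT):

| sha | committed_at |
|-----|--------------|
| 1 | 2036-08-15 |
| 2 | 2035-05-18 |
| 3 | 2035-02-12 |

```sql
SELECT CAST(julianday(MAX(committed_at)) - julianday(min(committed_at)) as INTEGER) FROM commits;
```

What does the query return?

550

MIN = 2035-02-12, MAX = 2036-08-15.
16 days remain in February 2035 after the 12th (28 − 12).
Full months from March 2035 through July 2036 contribute their day counts.
Then 15 days into August 2036.
Total: 16 + 31 + 30 + 31 + 30 + 31 + 31 + 30 + 31 + 30 + 31 + 31 + 29 + 31 + 30 + 31 + 30 + 31 + 15 = 550.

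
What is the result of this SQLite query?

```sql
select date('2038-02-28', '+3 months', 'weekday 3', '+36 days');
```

2038-07-08

Adding +3 months to 2038-02-28 gives 2038-05-28.
`weekday 3` advances to the next Wednesday; 2038-05-28 is a Friday, so it moves forward to 2038-06-02.
June 2038 has 30 days; 28 remain after the 2nd, so 29 days reach 2038-07-01.
Advancing 7 more days within July lands on 2038-07-08.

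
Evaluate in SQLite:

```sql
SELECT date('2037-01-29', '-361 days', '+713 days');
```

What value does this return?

Applying '-361 days' to 2037-01-29: counting 361 days back gives 2036-02-03.
Applying '+713 days' to 2036-02-03: counting 713 days forward gives 2038-01-16.

2038-01-16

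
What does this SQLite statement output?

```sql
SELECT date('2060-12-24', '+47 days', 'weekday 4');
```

Applying '+47 days' to 2060-12-24: counting 47 days forward gives 2061-02-09.
`weekday 4` advances to the next Thursday; 2061-02-09 is a Wednesday, so it moves forward to 2061-02-10.

2061-02-10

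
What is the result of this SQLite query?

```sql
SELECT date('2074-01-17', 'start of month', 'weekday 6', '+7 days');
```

2074-01-13

`start of month` rewinds 2074-01-17 to 2074-01-01.
`weekday 6` advances to the next Saturday; 2074-01-01 is a Monday, so it moves forward to 2074-01-06.
Advancing 7 more days within January lands on 2074-01-13.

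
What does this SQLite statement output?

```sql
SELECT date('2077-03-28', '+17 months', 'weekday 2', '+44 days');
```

2078-10-13

Adding +17 months to 2077-03-28 gives 2078-08-28.
`weekday 2` advances to the next Tuesday; 2078-08-28 is a Sunday, so it moves forward to 2078-08-30.
Applying '+44 days' to 2078-08-30: counting 44 days forward gives 2078-10-13.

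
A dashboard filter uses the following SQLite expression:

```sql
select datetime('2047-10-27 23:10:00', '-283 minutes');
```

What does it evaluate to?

2047-10-27 18:27:00

283 minutes = 4h 43m; -283 minutes from 2047-10-27 23:10:00 is 2047-10-27 18:27:00.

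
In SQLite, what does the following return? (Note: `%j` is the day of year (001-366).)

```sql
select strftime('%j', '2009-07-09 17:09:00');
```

Day-of-year for 2009-07-09: days since 2009-01-01 inclusive = 190, zero-padded to 190.

190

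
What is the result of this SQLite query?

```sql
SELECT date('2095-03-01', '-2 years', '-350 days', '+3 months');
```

2092-06-16

Adding -2 years to 2095-03-01 gives 2093-03-01.
Applying '-350 days' to 2093-03-01: counting 350 days back gives 2092-03-16.
Adding +3 months to 2092-03-16 gives 2092-06-16.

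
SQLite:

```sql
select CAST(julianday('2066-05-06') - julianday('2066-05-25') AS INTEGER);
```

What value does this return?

Both dates are in May 2066: 25 − 6 = 19.
The subtraction is earlier − later, so the result is −19 → -19.

-19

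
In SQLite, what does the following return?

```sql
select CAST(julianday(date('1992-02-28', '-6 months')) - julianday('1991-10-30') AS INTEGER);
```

Adding -6 months to 1992-02-28 gives 1991-08-28.
3 days remain in August 1991 after the 28th (31 − 28).
September 1991: 30 days.
Then 30 days into October 1991.
Total: 3 + 30 + 30 = 63.
The subtraction is earlier − later, so the result is −63 → -63.

-63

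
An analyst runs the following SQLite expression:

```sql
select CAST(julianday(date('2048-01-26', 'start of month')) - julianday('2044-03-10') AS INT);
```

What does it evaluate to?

`start of month` rewinds 2048-01-26 to 2048-01-01.
21 days remain in March 2044 after the 10th (31 − 10).
Full months from April 2044 through December 2047 contribute their day counts.
Then 1 day into January 2048.
Total: 21 + 30 + 31 + 30 + 31 + 31 + 30 + 31 + 30 + 31 + 31 + 28 + 31 + 30 + 31 + 30 + 31 + 31 + 30 + 31 + 30 + 31 + 31 + 28 + 31 + 30 + 31 + 30 + 31 + 31 + 30 + 31 + 30 + 31 + 31 + 28 + 31 + 30 + 31 + 30 + 31 + 31 + 30 + 31 + 30 + 31 + 1 = 1392.

1392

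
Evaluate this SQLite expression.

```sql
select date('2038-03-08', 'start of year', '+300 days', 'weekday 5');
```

`start of year` rewinds 2038-03-08 to 2038-01-01.
Applying '+300 days' to 2038-01-01: counting 300 days forward gives 2038-10-28.
`weekday 5` advances to the next Friday; 2038-10-28 is a Thursday, so it moves forward to 2038-10-29.

2038-10-29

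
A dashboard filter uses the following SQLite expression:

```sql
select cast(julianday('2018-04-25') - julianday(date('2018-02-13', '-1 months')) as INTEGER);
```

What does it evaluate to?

102

Adding -1 month to 2018-02-13 gives 2018-01-13.
18 days remain in January 2018 after the 13th (31 − 13).
February 2018: 28 days.
March 2018: 31 days.
Then 25 days into April 2018.
Total: 18 + 28 + 31 + 25 = 102.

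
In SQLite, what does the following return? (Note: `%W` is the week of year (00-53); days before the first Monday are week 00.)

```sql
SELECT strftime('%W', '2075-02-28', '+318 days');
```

First apply '+318 days': 2075-02-28 → 2076-01-12.
2076-01-12 is a Sunday. SQLite's %W counts Mondays since the year started; the result is 01.

01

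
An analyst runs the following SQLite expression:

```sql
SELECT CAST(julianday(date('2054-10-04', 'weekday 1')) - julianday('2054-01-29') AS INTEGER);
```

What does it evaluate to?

249

`weekday 1` advances to the next Monday; 2054-10-04 is a Sunday, so it moves forward to 2054-10-05.
2 days remain in January 2054 after the 29th (31 − 29).
Full months from February 2054 through September 2054 contribute their day counts.
Then 5 days into October 2054.
Total: 2 + 28 + 31 + 30 + 31 + 30 + 31 + 31 + 30 + 5 = 249.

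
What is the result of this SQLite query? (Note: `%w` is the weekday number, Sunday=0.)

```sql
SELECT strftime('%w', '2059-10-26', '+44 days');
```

First apply '+44 days': 2059-10-26 → 2059-12-09.
2059-12-09 is a Tuesday; with Sunday=0 that is 2.

2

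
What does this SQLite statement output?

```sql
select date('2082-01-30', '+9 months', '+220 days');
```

Adding +9 months to 2082-01-30 gives 2082-10-30.
Applying '+220 days' to 2082-10-30: counting 220 days forward gives 2083-06-07.

2083-06-07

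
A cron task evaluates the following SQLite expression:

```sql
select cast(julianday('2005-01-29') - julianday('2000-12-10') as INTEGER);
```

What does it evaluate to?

1511

21 days remain in December 2000 after the 10th (31 − 10).
Full months from January 2001 through December 2004 contribute their day counts.
Then 29 days into January 2005.
Total: 21 + 31 + 28 + 31 + 30 + 31 + 30 + 31 + 31 + 30 + 31 + 30 + 31 + 31 + 28 + 31 + 30 + 31 + 30 + 31 + 31 + 30 + 31 + 30 + 31 + 31 + 28 + 31 + 30 + 31 + 30 + 31 + 31 + 30 + 31 + 30 + 31 + 31 + 29 + 31 + 30 + 31 + 30 + 31 + 31 + 30 + 31 + 30 + 31 + 29 = 1511.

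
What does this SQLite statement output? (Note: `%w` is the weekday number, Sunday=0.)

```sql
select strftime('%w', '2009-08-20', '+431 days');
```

First apply '+431 days': 2009-08-20 → 2010-10-25.
2010-10-25 is a Monday; with Sunday=0 that is 1.

1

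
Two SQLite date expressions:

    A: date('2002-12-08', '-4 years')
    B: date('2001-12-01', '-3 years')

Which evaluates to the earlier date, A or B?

B

A = 1998-12-08.
B = 1998-12-01.
B is earlier.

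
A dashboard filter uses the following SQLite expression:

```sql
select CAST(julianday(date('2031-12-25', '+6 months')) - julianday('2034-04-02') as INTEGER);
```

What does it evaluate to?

Adding +6 months to 2031-12-25 gives 2032-06-25.
5 days remain in June 2032 after the 25th (30 − 25).
Full months from July 2032 through March 2034 contribute their day counts.
Then 2 days into April 2034.
Total: 5 + 31 + 31 + 30 + 31 + 30 + 31 + 31 + 28 + 31 + 30 + 31 + 30 + 31 + 31 + 30 + 31 + 30 + 31 + 31 + 28 + 31 + 2 = 646.
The subtraction is earlier − later, so the result is −646 → -646.

-646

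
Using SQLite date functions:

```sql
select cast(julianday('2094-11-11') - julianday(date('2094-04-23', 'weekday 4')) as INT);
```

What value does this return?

`weekday 4` advances to the next Thursday; 2094-04-23 is a Friday, so it moves forward to 2094-04-29.
1 day remains in April 2094 after the 29th (30 − 29).
Full months from May 2094 through October 2094 contribute their day counts.
Then 11 days into November 2094.
Total: 1 + 31 + 30 + 31 + 31 + 30 + 31 + 11 = 196.

196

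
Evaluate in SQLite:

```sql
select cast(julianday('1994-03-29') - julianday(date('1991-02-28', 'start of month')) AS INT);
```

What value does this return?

1152

`start of month` rewinds 1991-02-28 to 1991-02-01.
27 days remain in February 1991 after the 1st (28 − 1).
Full months from March 1991 through February 1994 contribute their day counts.
Then 29 days into March 1994.
Total: 27 + 31 + 30 + 31 + 30 + 31 + 31 + 30 + 31 + 30 + 31 + 31 + 29 + 31 + 30 + 31 + 30 + 31 + 31 + 30 + 31 + 30 + 31 + 31 + 28 + 31 + 30 + 31 + 30 + 31 + 31 + 30 + 31 + 30 + 31 + 31 + 28 + 29 = 1152.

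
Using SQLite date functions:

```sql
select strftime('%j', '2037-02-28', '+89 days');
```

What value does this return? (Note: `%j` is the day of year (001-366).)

148

First apply '+89 days': 2037-02-28 → 2037-05-28.
Day-of-year for 2037-05-28: days since 2037-01-01 inclusive = 148, zero-padded to 148.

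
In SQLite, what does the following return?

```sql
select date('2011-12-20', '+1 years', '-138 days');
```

Adding +1 year to 2011-12-20 gives 2012-12-20.
Applying '-138 days' to 2012-12-20: counting 138 days back gives 2012-08-04.

2012-08-04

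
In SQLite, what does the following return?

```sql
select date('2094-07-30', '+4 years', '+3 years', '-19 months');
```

2099-12-30

Adding +4 years to 2094-07-30 gives 2098-07-30.
Adding +3 years to 2098-07-30 gives 2101-07-30.
Adding -19 months to 2101-07-30 gives 2099-12-30.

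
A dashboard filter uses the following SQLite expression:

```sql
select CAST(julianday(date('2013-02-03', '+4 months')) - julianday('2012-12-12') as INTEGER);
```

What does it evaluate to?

Adding +4 months to 2013-02-03 gives 2013-06-03.
19 days remain in December 2012 after the 12th (31 − 12).
January 2013: 31 days.
February 2013: 28 days.
March 2013: 31 days.
April 2013: 30 days.
May 2013: 31 days.
Then 3 days into June 2013.
Total: 19 + 31 + 28 + 31 + 30 + 31 + 3 = 173.

173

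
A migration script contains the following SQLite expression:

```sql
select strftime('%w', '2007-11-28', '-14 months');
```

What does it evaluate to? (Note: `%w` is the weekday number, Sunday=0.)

First apply '-14 months': 2007-11-28 → 2006-09-28.
2006-09-28 is a Thursday; with Sunday=0 that is 4.

4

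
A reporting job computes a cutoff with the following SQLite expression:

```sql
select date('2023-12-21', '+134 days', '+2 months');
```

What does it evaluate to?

Applying '+134 days' to 2023-12-21: counting 134 days forward gives 2024-05-03.
Adding +2 months to 2024-05-03 gives 2024-07-03.

2024-07-03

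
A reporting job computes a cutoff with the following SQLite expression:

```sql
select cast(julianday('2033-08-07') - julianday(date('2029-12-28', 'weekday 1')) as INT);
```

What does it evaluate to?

`weekday 1` advances to the next Monday; 2029-12-28 is a Friday, so it moves forward to 2029-12-31.
0 days remain in December 2029 after the 31st (31 − 31).
Full months from January 2030 through July 2033 contribute their day counts.
Then 7 days into August 2033.
Total: 0 + 31 + 28 + 31 + 30 + 31 + 30 + 31 + 31 + 30 + 31 + 30 + 31 + 31 + 28 + 31 + 30 + 31 + 30 + 31 + 31 + 30 + 31 + 30 + 31 + 31 + 29 + 31 + 30 + 31 + 30 + 31 + 31 + 30 + 31 + 30 + 31 + 31 + 28 + 31 + 30 + 31 + 30 + 31 + 7 = 1315.

1315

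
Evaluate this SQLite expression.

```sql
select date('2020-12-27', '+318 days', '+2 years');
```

Applying '+318 days' to 2020-12-27: counting 318 days forward gives 2021-11-10.
Adding +2 years to 2021-11-10 gives 2023-11-10.

2023-11-10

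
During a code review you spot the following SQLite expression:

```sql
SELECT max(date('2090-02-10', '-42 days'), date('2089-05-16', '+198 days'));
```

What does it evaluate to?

date('2090-02-10', '-42 days') → 2089-12-30.
date('2089-05-16', '+198 days') → 2089-11-30.
Later of the two is 2089-12-30.

2089-12-30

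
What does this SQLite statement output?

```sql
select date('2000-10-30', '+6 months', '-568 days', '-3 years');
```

Adding +6 months to 2000-10-30 gives 2001-04-30.
Applying '-568 days' to 2001-04-30: counting 568 days back gives 1999-10-10.
Adding -3 years to 1999-10-10 gives 1996-10-10.

1996-10-10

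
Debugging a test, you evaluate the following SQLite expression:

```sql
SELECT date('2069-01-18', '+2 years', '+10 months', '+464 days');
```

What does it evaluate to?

Adding +2 years to 2069-01-18 gives 2071-01-18.
Adding +10 months to 2071-01-18 gives 2071-11-18.
Applying '+464 days' to 2071-11-18: counting 464 days forward gives 2073-02-24.

2073-02-24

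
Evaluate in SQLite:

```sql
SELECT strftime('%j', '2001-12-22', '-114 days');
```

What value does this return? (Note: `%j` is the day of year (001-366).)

242

First apply '-114 days': 2001-12-22 → 2001-08-30.
Day-of-year for 2001-08-30: days since 2001-01-01 inclusive = 242, zero-padded to 242.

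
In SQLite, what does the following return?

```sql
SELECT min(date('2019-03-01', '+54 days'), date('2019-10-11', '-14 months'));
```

2018-08-11

date('2019-03-01', '+54 days') → 2019-04-24.
date('2019-10-11', '-14 months') → 2018-08-11.
Earlier of the two is 2018-08-11.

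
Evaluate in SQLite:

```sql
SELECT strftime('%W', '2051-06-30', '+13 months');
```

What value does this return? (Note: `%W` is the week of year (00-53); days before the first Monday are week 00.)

First apply '+13 months': 2051-06-30 → 2052-07-30.
2052-07-30 is a Tuesday. SQLite's %W counts Mondays since the year started; the result is 31.

31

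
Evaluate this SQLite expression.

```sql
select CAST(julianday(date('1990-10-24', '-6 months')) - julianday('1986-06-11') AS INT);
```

Adding -6 months to 1990-10-24 gives 1990-04-24.
19 days remain in June 1986 after the 11th (30 − 11).
Full months from July 1986 through March 1990 contribute their day counts.
Then 24 days into April 1990.
Total: 19 + 31 + 31 + 30 + 31 + 30 + 31 + 31 + 28 + 31 + 30 + 31 + 30 + 31 + 31 + 30 + 31 + 30 + 31 + 31 + 29 + 31 + 30 + 31 + 30 + 31 + 31 + 30 + 31 + 30 + 31 + 31 + 28 + 31 + 30 + 31 + 30 + 31 + 31 + 30 + 31 + 30 + 31 + 31 + 28 + 31 + 24 = 1413.

1413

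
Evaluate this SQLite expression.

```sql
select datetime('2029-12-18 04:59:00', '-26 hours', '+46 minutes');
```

2029-12-17 03:45:00

-26 hours from 2029-12-18 04:59:00 is 2029-12-17 02:59:00 (crosses midnight).
+46 minutes from 2029-12-17 02:59:00 is 2029-12-17 03:45:00.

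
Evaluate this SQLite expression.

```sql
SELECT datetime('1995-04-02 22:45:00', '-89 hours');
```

-89 hours from 1995-04-02 22:45:00 is 1995-03-30 05:45:00 (crosses midnight).

1995-03-30 05:45:00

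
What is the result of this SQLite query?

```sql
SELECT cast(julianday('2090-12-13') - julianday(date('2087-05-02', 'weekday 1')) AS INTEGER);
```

`weekday 1` advances to the next Monday; 2087-05-02 is a Friday, so it moves forward to 2087-05-05.
26 days remain in May 2087 after the 5th (31 − 5).
Full months from June 2087 through November 2090 contribute their day counts.
Then 13 days into December 2090.
Total: 26 + 30 + 31 + 31 + 30 + 31 + 30 + 31 + 31 + 29 + 31 + 30 + 31 + 30 + 31 + 31 + 30 + 31 + 30 + 31 + 31 + 28 + 31 + 30 + 31 + 30 + 31 + 31 + 30 + 31 + 30 + 31 + 31 + 28 + 31 + 30 + 31 + 30 + 31 + 31 + 30 + 31 + 30 + 13 = 1318.

1318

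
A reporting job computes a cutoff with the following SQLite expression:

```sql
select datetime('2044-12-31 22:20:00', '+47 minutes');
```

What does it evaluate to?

+47 minutes from 2044-12-31 22:20:00 is 2044-12-31 23:07:00.

2044-12-31 23:07:00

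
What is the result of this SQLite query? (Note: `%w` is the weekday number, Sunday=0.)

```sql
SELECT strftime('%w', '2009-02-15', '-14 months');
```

First apply '-14 months': 2009-02-15 → 2007-12-15.
2007-12-15 is a Saturday; with Sunday=0 that is 6.

6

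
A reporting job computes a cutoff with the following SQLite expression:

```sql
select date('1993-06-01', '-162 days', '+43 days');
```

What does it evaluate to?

Applying '-162 days' to 1993-06-01: counting 162 days back gives 1992-12-21.
Applying '+43 days' to 1992-12-21: counting 43 days forward gives 1993-02-02.

1993-02-02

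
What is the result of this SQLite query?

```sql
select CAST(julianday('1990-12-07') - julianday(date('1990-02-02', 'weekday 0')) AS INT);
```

`weekday 0` advances to the next Sunday; 1990-02-02 is a Friday, so it moves forward to 1990-02-04.
24 days remain in February 1990 after the 4th (28 − 4).
Full months from March 1990 through November 1990 contribute their day counts.
Then 7 days into December 1990.
Total: 24 + 31 + 30 + 31 + 30 + 31 + 31 + 30 + 31 + 30 + 7 = 306.

306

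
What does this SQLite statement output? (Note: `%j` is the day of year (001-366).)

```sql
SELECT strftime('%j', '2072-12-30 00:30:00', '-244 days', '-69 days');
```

First apply '-244 days', '-69 days': 2072-12-30 00:30:00 → 2072-02-21 00:30:00.
Day-of-year for 2072-02-21: days since 2072-01-01 inclusive = 52, zero-padded to 052.

052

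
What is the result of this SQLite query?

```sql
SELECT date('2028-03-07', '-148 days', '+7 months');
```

Applying '-148 days' to 2028-03-07: counting 148 days back gives 2027-10-11.
Adding +7 months to 2027-10-11 gives 2028-05-11.

2028-05-11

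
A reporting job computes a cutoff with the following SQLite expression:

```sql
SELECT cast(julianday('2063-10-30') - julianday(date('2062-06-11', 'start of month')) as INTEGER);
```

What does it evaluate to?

`start of month` rewinds 2062-06-11 to 2062-06-01.
29 days remain in June 2062 after the 1st (30 − 1).
Full months from July 2062 through September 2063 contribute their day counts.
Then 30 days into October 2063.
Total: 29 + 31 + 31 + 30 + 31 + 30 + 31 + 31 + 28 + 31 + 30 + 31 + 30 + 31 + 31 + 30 + 30 = 516.

516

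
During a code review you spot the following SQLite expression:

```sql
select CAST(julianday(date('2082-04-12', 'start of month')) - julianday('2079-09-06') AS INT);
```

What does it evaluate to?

`start of month` rewinds 2082-04-12 to 2082-04-01.
24 days remain in September 2079 after the 6th (30 − 6).
Full months from October 2079 through March 2082 contribute their day counts.
Then 1 day into April 2082.
Total: 24 + 31 + 30 + 31 + 31 + 29 + 31 + 30 + 31 + 30 + 31 + 31 + 30 + 31 + 30 + 31 + 31 + 28 + 31 + 30 + 31 + 30 + 31 + 31 + 30 + 31 + 30 + 31 + 31 + 28 + 31 + 1 = 938.

938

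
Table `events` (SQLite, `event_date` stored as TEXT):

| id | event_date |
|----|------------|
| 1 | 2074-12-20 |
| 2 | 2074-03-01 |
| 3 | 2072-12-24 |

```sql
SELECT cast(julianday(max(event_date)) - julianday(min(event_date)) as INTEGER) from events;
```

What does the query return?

MIN = 2072-12-24, MAX = 2074-12-20.
7 days remain in December 2072 after the 24th (31 − 24).
Full months from January 2073 through November 2074 contribute their day counts.
Then 20 days into December 2074.
Total: 7 + 31 + 28 + 31 + 30 + 31 + 30 + 31 + 31 + 30 + 31 + 30 + 31 + 31 + 28 + 31 + 30 + 31 + 30 + 31 + 31 + 30 + 31 + 30 + 20 = 726.

726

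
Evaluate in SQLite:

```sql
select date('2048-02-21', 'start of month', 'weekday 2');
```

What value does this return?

`start of month` rewinds 2048-02-21 to 2048-02-01.
`weekday 2` advances to the next Tuesday; 2048-02-01 is a Saturday, so it moves forward to 2048-02-04.

2048-02-04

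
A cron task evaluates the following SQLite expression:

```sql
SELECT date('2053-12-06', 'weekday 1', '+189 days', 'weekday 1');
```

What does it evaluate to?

`weekday 1` advances to the next Monday; 2053-12-06 is a Saturday, so it moves forward to 2053-12-08.
Applying '+189 days' to 2053-12-08: counting 189 days forward gives 2054-06-15.
`weekday 1` advances to the next Monday; 2054-06-15 is already a Monday, so it stays at 2054-06-15.

2054-06-15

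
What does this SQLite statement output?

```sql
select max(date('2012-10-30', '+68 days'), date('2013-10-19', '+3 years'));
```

date('2012-10-30', '+68 days') → 2013-01-06.
date('2013-10-19', '+3 years') → 2016-10-19.
Later of the two is 2016-10-19.

2016-10-19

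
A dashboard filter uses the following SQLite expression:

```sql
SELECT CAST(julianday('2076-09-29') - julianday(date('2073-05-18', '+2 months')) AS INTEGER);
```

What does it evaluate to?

1169

Adding +2 months to 2073-05-18 gives 2073-07-18.
13 days remain in July 2073 after the 18th (31 − 18).
Full months from August 2073 through August 2076 contribute their day counts.
Then 29 days into September 2076.
Total: 13 + 31 + 30 + 31 + 30 + 31 + 31 + 28 + 31 + 30 + 31 + 30 + 31 + 31 + 30 + 31 + 30 + 31 + 31 + 28 + 31 + 30 + 31 + 30 + 31 + 31 + 30 + 31 + 30 + 31 + 31 + 29 + 31 + 30 + 31 + 30 + 31 + 31 + 29 = 1169.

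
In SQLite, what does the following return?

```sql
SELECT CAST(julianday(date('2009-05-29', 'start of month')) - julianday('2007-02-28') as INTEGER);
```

793

`start of month` rewinds 2009-05-29 to 2009-05-01.
0 days remain in February 2007 after the 28th (28 − 28).
Full months from March 2007 through April 2009 contribute their day counts.
Then 1 day into May 2009.
Total: 0 + 31 + 30 + 31 + 30 + 31 + 31 + 30 + 31 + 30 + 31 + 31 + 29 + 31 + 30 + 31 + 30 + 31 + 31 + 30 + 31 + 30 + 31 + 31 + 28 + 31 + 30 + 1 = 793.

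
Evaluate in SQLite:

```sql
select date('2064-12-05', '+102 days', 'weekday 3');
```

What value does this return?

Applying '+102 days' to 2064-12-05: counting 102 days forward gives 2065-03-17.
`weekday 3` advances to the next Wednesday; 2065-03-17 is a Tuesday, so it moves forward to 2065-03-18.

2065-03-18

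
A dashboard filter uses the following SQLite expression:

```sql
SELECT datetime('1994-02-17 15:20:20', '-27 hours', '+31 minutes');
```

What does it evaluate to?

1994-02-16 12:51:20

-27 hours from 1994-02-17 15:20:20 is 1994-02-16 12:20:20 (crosses midnight).
+31 minutes from 1994-02-16 12:20:20 is 1994-02-16 12:51:20.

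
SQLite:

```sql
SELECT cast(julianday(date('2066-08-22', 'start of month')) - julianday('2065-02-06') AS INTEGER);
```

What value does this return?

541

`start of month` rewinds 2066-08-22 to 2066-08-01.
22 days remain in February 2065 after the 6th (28 − 6).
Full months from March 2065 through July 2066 contribute their day counts.
Then 1 day into August 2066.
Total: 22 + 31 + 30 + 31 + 30 + 31 + 31 + 30 + 31 + 30 + 31 + 31 + 28 + 31 + 30 + 31 + 30 + 31 + 1 = 541.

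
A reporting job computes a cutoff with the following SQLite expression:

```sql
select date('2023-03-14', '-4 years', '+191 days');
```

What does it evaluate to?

Adding -4 years to 2023-03-14 gives 2019-03-14.
Applying '+191 days' to 2019-03-14: counting 191 days forward gives 2019-09-21.

2019-09-21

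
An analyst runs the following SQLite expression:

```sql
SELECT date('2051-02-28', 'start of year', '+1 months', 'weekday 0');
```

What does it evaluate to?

`start of year` rewinds 2051-02-28 to 2051-01-01.
Adding +1 month to 2051-01-01 gives 2051-02-01.
`weekday 0` advances to the next Sunday; 2051-02-01 is a Wednesday, so it moves forward to 2051-02-05.

2051-02-05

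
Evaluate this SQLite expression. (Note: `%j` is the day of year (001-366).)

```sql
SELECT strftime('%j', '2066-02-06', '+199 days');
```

236

First apply '+199 days': 2066-02-06 → 2066-08-24.
Day-of-year for 2066-08-24: days since 2066-01-01 inclusive = 236, zero-padded to 236.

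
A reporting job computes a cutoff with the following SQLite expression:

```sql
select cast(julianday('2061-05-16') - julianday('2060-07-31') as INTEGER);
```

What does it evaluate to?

0 days remain in July 2060 after the 31st (31 − 31).
Full months from August 2060 through April 2061 contribute their day counts.
Then 16 days into May 2061.
Total: 0 + 31 + 30 + 31 + 30 + 31 + 31 + 28 + 31 + 30 + 16 = 289.

289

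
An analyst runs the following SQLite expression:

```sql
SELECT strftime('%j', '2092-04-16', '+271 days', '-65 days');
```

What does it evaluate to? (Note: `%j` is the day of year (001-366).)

313

First apply '+271 days', '-65 days': 2092-04-16 → 2092-11-08.
Day-of-year for 2092-11-08: days since 2092-01-01 inclusive = 313, zero-padded to 313.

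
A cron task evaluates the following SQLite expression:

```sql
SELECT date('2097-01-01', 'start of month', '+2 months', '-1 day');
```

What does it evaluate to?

`start of month` rewinds 2097-01-01 to 2097-01-01.
Adding +2 months to 2097-01-01 gives 2097-03-01.
Going back 1 day from 2097-03-01 reaches 2097-02-28 (last day of February, 28 days).

2097-02-28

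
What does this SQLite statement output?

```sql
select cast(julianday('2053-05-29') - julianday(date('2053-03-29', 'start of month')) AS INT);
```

89

`start of month` rewinds 2053-03-29 to 2053-03-01.
30 days remain in March 2053 after the 1st (31 − 1).
April 2053: 30 days.
Then 29 days into May 2053.
Total: 30 + 30 + 29 = 89.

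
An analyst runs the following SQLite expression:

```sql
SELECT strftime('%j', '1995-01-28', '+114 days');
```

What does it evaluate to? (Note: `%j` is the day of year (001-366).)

142

First apply '+114 days': 1995-01-28 → 1995-05-22.
Day-of-year for 1995-05-22: days since 1995-01-01 inclusive = 142, zero-padded to 142.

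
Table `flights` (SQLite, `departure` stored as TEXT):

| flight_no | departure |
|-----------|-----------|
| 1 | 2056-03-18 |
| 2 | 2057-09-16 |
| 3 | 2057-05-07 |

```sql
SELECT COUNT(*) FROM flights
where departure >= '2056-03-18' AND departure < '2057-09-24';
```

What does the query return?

3

Rows in [2056-03-18, 2057-09-24): 2056-03-18, 2057-09-16, 2057-05-07 → 3 rows.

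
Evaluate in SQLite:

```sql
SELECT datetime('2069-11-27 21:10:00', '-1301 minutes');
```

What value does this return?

2069-11-26 23:29:00

1301 minutes = 21h 41m; -1301 minutes from 2069-11-27 21:10:00 is 2069-11-26 23:29:00 (crosses midnight).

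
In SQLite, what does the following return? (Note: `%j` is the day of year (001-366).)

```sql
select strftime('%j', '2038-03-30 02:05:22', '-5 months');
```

First apply '-5 months': 2038-03-30 02:05:22 → 2037-10-30 02:05:22.
Day-of-year for 2037-10-30: days since 2037-01-01 inclusive = 303, zero-padded to 303.

303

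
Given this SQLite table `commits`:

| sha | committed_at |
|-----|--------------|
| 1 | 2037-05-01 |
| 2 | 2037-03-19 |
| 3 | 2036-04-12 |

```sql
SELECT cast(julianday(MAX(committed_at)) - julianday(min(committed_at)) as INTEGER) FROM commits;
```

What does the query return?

384

MIN = 2036-04-12, MAX = 2037-05-01.
18 days remain in April 2036 after the 12th (30 − 12).
Full months from May 2036 through April 2037 contribute their day counts.
Then 1 day into May 2037.
Total: 18 + 31 + 30 + 31 + 31 + 30 + 31 + 30 + 31 + 31 + 28 + 31 + 30 + 1 = 384.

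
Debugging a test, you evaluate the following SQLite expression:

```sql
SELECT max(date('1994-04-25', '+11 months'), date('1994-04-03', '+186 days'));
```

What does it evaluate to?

date('1994-04-25', '+11 months') → 1995-03-25.
date('1994-04-03', '+186 days') → 1994-10-06.
Later of the two is 1995-03-25.

1995-03-25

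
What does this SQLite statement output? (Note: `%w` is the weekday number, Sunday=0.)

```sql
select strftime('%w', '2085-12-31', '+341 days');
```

First apply '+341 days': 2085-12-31 → 2086-12-07.
2086-12-07 is a Saturday; with Sunday=0 that is 6.

6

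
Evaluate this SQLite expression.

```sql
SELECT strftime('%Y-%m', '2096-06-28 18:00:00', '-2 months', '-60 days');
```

First apply '-2 months', '-60 days': 2096-06-28 18:00:00 → 2096-02-28 18:00:00.
`%Y-%m` extracts the year-month: 2096-02.

2096-02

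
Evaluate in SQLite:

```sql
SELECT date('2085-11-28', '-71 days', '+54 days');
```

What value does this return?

2085-11-11

Applying '-71 days' to 2085-11-28: counting 71 days back gives 2085-09-18.
Applying '+54 days' to 2085-09-18: counting 54 days forward gives 2085-11-11.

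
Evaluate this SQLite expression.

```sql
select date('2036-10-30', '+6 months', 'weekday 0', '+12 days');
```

2037-05-15

Adding +6 months to 2036-10-30 gives 2037-04-30.
`weekday 0` advances to the next Sunday; 2037-04-30 is a Thursday, so it moves forward to 2037-05-03.
Advancing 12 more days within May lands on 2037-05-15.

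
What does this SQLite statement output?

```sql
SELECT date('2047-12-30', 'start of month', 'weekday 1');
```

`start of month` rewinds 2047-12-30 to 2047-12-01.
`weekday 1` advances to the next Monday; 2047-12-01 is a Sunday, so it moves forward to 2047-12-02.

2047-12-02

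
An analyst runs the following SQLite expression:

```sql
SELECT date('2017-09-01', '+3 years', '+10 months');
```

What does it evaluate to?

2021-07-01

Adding +3 years to 2017-09-01 gives 2020-09-01.
Adding +10 months to 2020-09-01 gives 2021-07-01.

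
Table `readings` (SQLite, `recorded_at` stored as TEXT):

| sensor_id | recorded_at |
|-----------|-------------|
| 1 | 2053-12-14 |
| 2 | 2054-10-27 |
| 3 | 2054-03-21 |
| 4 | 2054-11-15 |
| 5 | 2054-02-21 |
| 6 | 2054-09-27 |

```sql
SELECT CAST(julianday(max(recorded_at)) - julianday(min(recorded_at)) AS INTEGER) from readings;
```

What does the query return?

MIN = 2053-12-14, MAX = 2054-11-15.
17 days remain in December 2053 after the 14th (31 − 14).
Full months from January 2054 through October 2054 contribute their day counts.
Then 15 days into November 2054.
Total: 17 + 31 + 28 + 31 + 30 + 31 + 30 + 31 + 31 + 30 + 31 + 15 = 336.

336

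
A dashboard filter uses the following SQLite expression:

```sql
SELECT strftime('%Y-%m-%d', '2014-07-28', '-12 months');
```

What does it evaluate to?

2013-07-28

First apply '-12 months': 2014-07-28 → 2013-07-28.
`%Y-%m-%d` extracts the ISO date: 2013-07-28.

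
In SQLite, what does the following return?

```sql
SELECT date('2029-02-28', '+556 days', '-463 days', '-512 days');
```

2028-01-06

Applying '+556 days' to 2029-02-28: counting 556 days forward gives 2030-09-07.
Applying '-463 days' to 2030-09-07: counting 463 days back gives 2029-06-01.
Applying '-512 days' to 2029-06-01: counting 512 days back gives 2028-01-06.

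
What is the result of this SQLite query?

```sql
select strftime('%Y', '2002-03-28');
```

2002

`%Y` extracts the 4-digit year: 2002.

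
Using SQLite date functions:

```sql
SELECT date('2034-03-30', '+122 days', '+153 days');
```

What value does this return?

Applying '+122 days' to 2034-03-30: counting 122 days forward gives 2034-07-30.
Applying '+153 days' to 2034-07-30: counting 153 days forward gives 2034-12-30.

2034-12-30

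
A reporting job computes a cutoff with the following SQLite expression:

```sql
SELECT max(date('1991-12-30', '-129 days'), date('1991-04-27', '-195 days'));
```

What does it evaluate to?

1991-08-23

date('1991-12-30', '-129 days') → 1991-08-23.
date('1991-04-27', '-195 days') → 1990-10-14.
Later of the two is 1991-08-23.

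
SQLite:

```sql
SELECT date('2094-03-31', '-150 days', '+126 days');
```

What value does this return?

2094-03-07

Applying '-150 days' to 2094-03-31: counting 150 days back gives 2093-11-01.
Applying '+126 days' to 2093-11-01: counting 126 days forward gives 2094-03-07.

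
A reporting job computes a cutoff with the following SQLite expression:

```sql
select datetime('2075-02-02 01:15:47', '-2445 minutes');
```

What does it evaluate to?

2075-01-31 08:30:47

2445 minutes = 40h 45m; -2445 minutes from 2075-02-02 01:15:47 is 2075-01-31 08:30:47 (crosses midnight).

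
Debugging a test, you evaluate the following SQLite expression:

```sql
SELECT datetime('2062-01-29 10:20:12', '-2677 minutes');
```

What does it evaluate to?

2677 minutes = 44h 37m; -2677 minutes from 2062-01-29 10:20:12 is 2062-01-27 13:43:12 (crosses midnight).

2062-01-27 13:43:12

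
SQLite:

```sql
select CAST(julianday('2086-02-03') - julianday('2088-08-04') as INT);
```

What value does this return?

-913

25 days remain in February 2086 after the 3rd (28 − 3).
Full months from March 2086 through July 2088 contribute their day counts.
Then 4 days into August 2088.
Total: 25 + 31 + 30 + 31 + 30 + 31 + 31 + 30 + 31 + 30 + 31 + 31 + 28 + 31 + 30 + 31 + 30 + 31 + 31 + 30 + 31 + 30 + 31 + 31 + 29 + 31 + 30 + 31 + 30 + 31 + 4 = 913.
The subtraction is earlier − later, so the result is −913 → -913.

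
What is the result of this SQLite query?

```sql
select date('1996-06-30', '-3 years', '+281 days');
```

1994-04-07

Adding -3 years to 1996-06-30 gives 1993-06-30.
Applying '+281 days' to 1993-06-30: counting 281 days forward gives 1994-04-07.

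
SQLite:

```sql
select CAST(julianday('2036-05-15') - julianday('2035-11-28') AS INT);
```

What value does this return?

169

2 days remain in November 2035 after the 28th (30 − 28).
December 2035: 31 days.
January 2036: 31 days.
February 2036: 29 days (leap year).
March 2036: 31 days.
April 2036: 30 days.
Then 15 days into May 2036.
Total: 2 + 31 + 31 + 29 + 31 + 30 + 15 = 169.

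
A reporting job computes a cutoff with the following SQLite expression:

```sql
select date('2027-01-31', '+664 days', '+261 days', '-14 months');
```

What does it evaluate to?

Applying '+664 days' to 2027-01-31: counting 664 days forward gives 2028-11-25.
Applying '+261 days' to 2028-11-25: counting 261 days forward gives 2029-08-13.
Adding -14 months to 2029-08-13 gives 2028-06-13.

2028-06-13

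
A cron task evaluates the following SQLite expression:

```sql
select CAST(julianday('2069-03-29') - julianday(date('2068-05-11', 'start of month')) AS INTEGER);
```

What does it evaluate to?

`start of month` rewinds 2068-05-11 to 2068-05-01.
30 days remain in May 2068 after the 1st (31 − 1).
Full months from June 2068 through February 2069 contribute their day counts.
Then 29 days into March 2069.
Total: 30 + 30 + 31 + 31 + 30 + 31 + 30 + 31 + 31 + 28 + 29 = 332.

332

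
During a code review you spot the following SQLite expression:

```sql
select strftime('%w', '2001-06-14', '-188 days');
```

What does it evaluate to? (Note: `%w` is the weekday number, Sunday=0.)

5

First apply '-188 days': 2001-06-14 → 2000-12-08.
2000-12-08 is a Friday; with Sunday=0 that is 5.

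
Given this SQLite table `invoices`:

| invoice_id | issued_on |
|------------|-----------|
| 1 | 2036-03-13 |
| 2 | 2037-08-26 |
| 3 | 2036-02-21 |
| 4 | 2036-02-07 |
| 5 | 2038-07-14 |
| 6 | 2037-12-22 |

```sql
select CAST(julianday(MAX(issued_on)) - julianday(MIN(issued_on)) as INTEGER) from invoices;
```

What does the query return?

888

MIN = 2036-02-07, MAX = 2038-07-14.
22 days remain in February 2036 after the 7th (29 − 7).
Full months from March 2036 through June 2038 contribute their day counts.
Then 14 days into July 2038.
Total: 22 + 31 + 30 + 31 + 30 + 31 + 31 + 30 + 31 + 30 + 31 + 31 + 28 + 31 + 30 + 31 + 30 + 31 + 31 + 30 + 31 + 30 + 31 + 31 + 28 + 31 + 30 + 31 + 30 + 14 = 888.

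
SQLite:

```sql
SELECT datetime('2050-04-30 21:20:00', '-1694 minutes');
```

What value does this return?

1694 minutes = 28h 14m; -1694 minutes from 2050-04-30 21:20:00 is 2050-04-29 17:06:00 (crosses midnight).

2050-04-29 17:06:00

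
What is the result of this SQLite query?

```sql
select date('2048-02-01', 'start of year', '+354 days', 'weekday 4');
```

2048-12-24

`start of year` rewinds 2048-02-01 to 2048-01-01.
Applying '+354 days' to 2048-01-01: counting 354 days forward gives 2048-12-20.
`weekday 4` advances to the next Thursday; 2048-12-20 is a Sunday, so it moves forward to 2048-12-24.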